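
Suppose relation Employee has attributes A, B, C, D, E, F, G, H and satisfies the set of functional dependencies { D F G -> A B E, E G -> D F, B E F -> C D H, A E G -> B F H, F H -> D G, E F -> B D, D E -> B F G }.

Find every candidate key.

{D, E}⁺: DE→BFG adds B, F, G; DFG→ABE adds A; BEF→CDH adds C, H → {A, B, C, D, E, F, G, H}. Minimal: {E}⁺ = {E}; {D}⁺ = {D} — none reach the full schema.
{E, F}⁺: EF→BD adds B, D; DE→BFG adds G; DFG→ABE adds A; BEF→CDH adds C, H → {A, B, C, D, E, F, G, H}. Minimal: {F}⁺ = {F}; {E}⁺ = {E} — none reach the full schema.
{E, G}⁺: EG→DF adds D, F; EF→BD adds B; DFG→ABE adds A; BEF→CDH adds C, H → {A, B, C, D, E, F, G, H}. Minimal: {G}⁺ = {G}; {E}⁺ = {E} — none reach the full schema.
{F, H}⁺: FH→DG adds D, G; DFG→ABE adds A, B, E; BEF→CDH adds C → {A, B, C, D, E, F, G, H}. Minimal: {H}⁺ = {H}; {F}⁺ = {F} — none reach the full schema.
{D, F, G}⁺: DFG→ABE adds A, B, E; BEF→CDH adds C, H → {A, B, C, D, E, F, G, H}. Minimal: {F, G}⁺ = {F, G}; {D, G}⁺ = {D, G}; {D, F}⁺ = {D, F} — none reach the full schema.
Any other superkey contains one of these as a subset, so there are no further candidate keys.

DE; EF; EG; FH; DFG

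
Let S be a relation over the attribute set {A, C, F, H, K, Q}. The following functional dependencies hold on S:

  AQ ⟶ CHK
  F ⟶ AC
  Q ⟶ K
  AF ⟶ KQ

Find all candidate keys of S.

Attribute F never appears on the right-hand side of any dependency, so F must belong to every candidate key.
{F}⁺ = {A, C, F, H, K, Q}, which is all of the schema, so {F} is the only candidate key.

(F)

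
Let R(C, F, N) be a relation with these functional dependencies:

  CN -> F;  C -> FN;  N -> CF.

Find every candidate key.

{C}, {N}

{C}⁺: C→FN adds F, N → {C, F, N}.
{N}⁺: N→CF adds C, F → {C, F, N}.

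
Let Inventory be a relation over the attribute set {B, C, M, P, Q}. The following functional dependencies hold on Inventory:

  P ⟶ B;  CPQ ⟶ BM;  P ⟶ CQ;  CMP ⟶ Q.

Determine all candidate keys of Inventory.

{P}

Attribute P never appears on the right-hand side of any dependency, so P must belong to every candidate key.
{P}⁺ = {B, C, M, P, Q}, which is all of the schema, so {P} is the only candidate key.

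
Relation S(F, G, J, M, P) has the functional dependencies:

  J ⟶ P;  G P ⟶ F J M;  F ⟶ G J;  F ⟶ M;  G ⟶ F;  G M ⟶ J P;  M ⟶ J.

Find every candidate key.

{F}⁺: F→GJ adds G, J; F→M adds M; GM→JP adds P → {F, G, J, M, P}.
{G}⁺: G→F adds F; F→GJ adds J; F→M adds M; GM→JP adds P → {F, G, J, M, P}.
Any other superkey contains one of these as a subset, so there are no further candidate keys.

{F}; {G}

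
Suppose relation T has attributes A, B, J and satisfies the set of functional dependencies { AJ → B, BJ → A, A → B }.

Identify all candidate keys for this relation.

Attribute J never appears on the right-hand side of any dependency, so J must belong to every candidate key.
{J}⁺ = {J}, which is not all of the schema, so we must add further attributes.
{A, J}⁺: AJ→B adds B → {A, B, J}. Minimal: {J}⁺ = {J}; {A}⁺ = {A, B} — none reach the full schema.
{B, J}⁺: BJ→A adds A → {A, B, J}. Minimal: {J}⁺ = {J}; {B}⁺ = {B} — none reach the full schema.

(A, J), (B, J)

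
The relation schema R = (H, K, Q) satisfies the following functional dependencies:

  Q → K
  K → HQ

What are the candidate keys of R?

(K), (Q)

{K}⁺: K→HQ adds H, Q → {H, K, Q}.
{Q}⁺: Q→K adds K; K→HQ adds H → {H, K, Q}.
Any other superkey contains one of these as a subset, so there are no further candidate keys.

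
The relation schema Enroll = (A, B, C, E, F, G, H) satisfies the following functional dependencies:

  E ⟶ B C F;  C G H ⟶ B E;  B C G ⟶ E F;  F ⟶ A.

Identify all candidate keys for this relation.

{C, G, H}, {E, G, H}

{C, G, H}⁺: CGH→BE adds B, E; BCG→EF adds F; F→A adds A → {A, B, C, E, F, G, H}.
{E, G, H}⁺: E→BCF adds B, C, F; F→A adds A → {A, B, C, E, F, G, H}.
Any other superkey contains one of these as a subset, so there are no further candidate keys.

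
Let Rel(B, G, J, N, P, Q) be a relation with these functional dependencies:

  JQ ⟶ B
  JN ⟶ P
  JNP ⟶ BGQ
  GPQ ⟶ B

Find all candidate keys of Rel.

Attributes J, N never appear on any right-hand side, so every candidate key must contain {J, N}.
{J, N}⁺ = {B, G, J, N, P, Q}, which is all of the schema, so {J, N} is the only candidate key.

{J, N}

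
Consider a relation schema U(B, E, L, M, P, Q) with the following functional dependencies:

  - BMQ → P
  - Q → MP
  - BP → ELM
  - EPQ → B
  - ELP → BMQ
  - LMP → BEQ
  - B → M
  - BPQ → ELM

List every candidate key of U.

{B, P}, {B, Q}, {E, Q}, {L, Q}, {E, L, P}, {L, M, P}

{B, P}⁺: BP→ELM adds E, L, M; ELP→BMQ adds Q → {B, E, L, M, P, Q}. Minimal: {P}⁺ = {P}; {B}⁺ = {B, M} — none reach the full schema.
{B, Q}⁺: Q→MP adds M, P; BP→ELM adds E, L → {B, E, L, M, P, Q}. Minimal: {Q}⁺ = {M, P, Q}; {B}⁺ = {B, M} — none reach the full schema.
{E, Q}⁺: Q→MP adds M, P; EPQ→B adds B; BPQ→ELM adds L → {B, E, L, M, P, Q}. Minimal: {Q}⁺ = {M, P, Q}; {E}⁺ = {E} — none reach the full schema.
{L, Q}⁺: Q→MP adds M, P; LMP→BEQ adds B, E → {B, E, L, M, P, Q}. Minimal: {Q}⁺ = {M, P, Q}; {L}⁺ = {L} — none reach the full schema.
{E, L, P}⁺: ELP→BMQ adds B, M, Q → {B, E, L, M, P, Q}. Minimal: {L, P}⁺ = {L, P}; {E, P}⁺ = {E, P}; {E, L}⁺ = {E, L} — none reach the full schema.
{L, M, P}⁺: LMP→BEQ adds B, E, Q → {B, E, L, M, P, Q}. Minimal: {M, P}⁺ = {M, P}; {L, P}⁺ = {L, P}; {L, M}⁺ = {L, M} — none reach the full schema.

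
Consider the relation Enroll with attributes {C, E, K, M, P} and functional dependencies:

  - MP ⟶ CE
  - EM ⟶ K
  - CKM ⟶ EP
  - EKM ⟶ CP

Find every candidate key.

{E, M}, {M, P}, {C, K, M}

Attribute M never appears on the right-hand side of any dependency, so M must belong to every candidate key.
{M}⁺ = {M}, which is not all of the schema, so we must add further attributes.
{E, M}⁺: EM→K adds K; EKM→CP adds C, P → {C, E, K, M, P}.
{M, P}⁺: MP→CE adds C, E; EM→K adds K → {C, E, K, M, P}.
{C, K, M}⁺: CKM→EP adds E, P → {C, E, K, M, P}.
Any other superkey contains one of these as a subset, so there are no further candidate keys.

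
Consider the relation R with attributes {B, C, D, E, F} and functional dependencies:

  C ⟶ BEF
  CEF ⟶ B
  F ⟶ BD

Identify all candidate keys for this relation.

{C}⁺: C→BEF adds B, E, F; F→BD adds D → {B, C, D, E, F}.

C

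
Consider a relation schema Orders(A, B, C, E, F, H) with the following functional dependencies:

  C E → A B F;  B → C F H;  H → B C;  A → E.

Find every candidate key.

{A, B}⁺: B→CFH adds C, F, H; A→E adds E → {A, B, C, E, F, H}.
{A, C}⁺: A→E adds E; CE→ABF adds B, F; B→CFH adds H → {A, B, C, E, F, H}.
{A, H}⁺: H→BC adds B, C; A→E adds E; CE→ABF adds F → {A, B, C, E, F, H}.
{B, E}⁺: B→CFH adds C, F, H; CE→ABF adds A → {A, B, C, E, F, H}.
{C, E}⁺: CE→ABF adds A, B, F; B→CFH adds H → {A, B, C, E, F, H}.
{E, H}⁺: H→BC adds B, C; CE→ABF adds A, F → {A, B, C, E, F, H}.

AB, AC, AH, BE, CE, EH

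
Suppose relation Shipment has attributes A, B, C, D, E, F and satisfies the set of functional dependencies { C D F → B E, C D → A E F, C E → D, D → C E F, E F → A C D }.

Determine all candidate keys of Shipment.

{D}⁺: D→CEF adds C, E, F; EF→ACD adds A; CDF→BE adds B → {A, B, C, D, E, F}.
{C, E}⁺: CE→D adds D; D→CEF adds F; EF→ACD adds A; CDF→BE adds B → {A, B, C, D, E, F}.
{E, F}⁺: EF→ACD adds A, C, D; CDF→BE adds B → {A, B, C, D, E, F}.

(D); (C, E); (E, F)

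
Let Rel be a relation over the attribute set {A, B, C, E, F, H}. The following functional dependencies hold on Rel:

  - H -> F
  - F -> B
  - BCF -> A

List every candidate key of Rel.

Attributes C, E, H never appear on any right-hand side, so every candidate key must contain {C, E, H}.
{C, E, H}⁺ = {A, B, C, E, F, H}, which is all of the schema, so {C, E, H} is the only candidate key.

{C, E, H}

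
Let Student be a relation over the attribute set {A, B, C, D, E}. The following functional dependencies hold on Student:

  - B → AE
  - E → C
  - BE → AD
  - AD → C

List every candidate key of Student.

Attribute B never appears on the right-hand side of any dependency, so B must belong to every candidate key.
{B}⁺ = {A, B, C, D, E}, which is all of the schema, so {B} is the only candidate key.

(B)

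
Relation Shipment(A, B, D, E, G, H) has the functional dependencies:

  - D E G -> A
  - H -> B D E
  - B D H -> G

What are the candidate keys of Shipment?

(H)

Attribute H never appears on the right-hand side of any dependency, so H must belong to every candidate key.
{H}⁺ = {A, B, D, E, G, H}, which is all of the schema, so {H} is the only candidate key.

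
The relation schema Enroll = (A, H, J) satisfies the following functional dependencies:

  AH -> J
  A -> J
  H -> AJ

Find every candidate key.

(H)

Attribute H never appears on the right-hand side of any dependency, so H must belong to every candidate key.
{H}⁺ = {A, H, J}, which is all of the schema, so {H} is the only candidate key.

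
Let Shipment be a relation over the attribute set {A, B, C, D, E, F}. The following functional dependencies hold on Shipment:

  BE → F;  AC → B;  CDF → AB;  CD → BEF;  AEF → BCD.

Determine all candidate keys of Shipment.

CD, ABE, ACE, AEF

{C, D}⁺: CD→BEF adds B, E, F; CDF→AB adds A → {A, B, C, D, E, F}. Minimal: {D}⁺ = {D}; {C}⁺ = {C} — none reach the full schema.
{A, B, E}⁺: BE→F adds F; AEF→BCD adds C, D → {A, B, C, D, E, F}. Minimal: {B, E}⁺ = {B, E, F}; {A, E}⁺ = {A, E}; {A, B}⁺ = {A, B} — none reach the full schema.
{A, C, E}⁺: AC→B adds B; BE→F adds F; AEF→BCD adds D → {A, B, C, D, E, F}. Minimal: {C, E}⁺ = {C, E}; {A, E}⁺ = {A, E}; {A, C}⁺ = {A, B, C} — none reach the full schema.
{A, E, F}⁺: AEF→BCD adds B, C, D → {A, B, C, D, E, F}. Minimal: {E, F}⁺ = {E, F}; {A, F}⁺ = {A, F}; {A, E}⁺ = {A, E} — none reach the full schema.
Any other superkey contains one of these as a subset, so there are no further candidate keys.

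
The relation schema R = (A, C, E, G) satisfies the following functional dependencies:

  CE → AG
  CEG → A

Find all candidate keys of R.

CE

Attributes C, E never appear on any right-hand side, so every candidate key must contain {C, E}.
{C, E}⁺ = {A, C, E, G}, which is all of the schema, so {C, E} is the only candidate key.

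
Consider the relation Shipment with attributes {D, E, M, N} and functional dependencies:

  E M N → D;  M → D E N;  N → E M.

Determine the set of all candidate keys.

(M); (N)

{M}⁺: M→DEN adds D, E, N → {D, E, M, N}.
{N}⁺: N→EM adds E, M; EMN→D adds D → {D, E, M, N}.
Any other superkey contains one of these as a subset, so there are no further candidate keys.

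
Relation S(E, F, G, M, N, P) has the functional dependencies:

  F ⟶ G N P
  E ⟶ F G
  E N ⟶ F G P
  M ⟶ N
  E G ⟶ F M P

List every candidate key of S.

{E}⁺: E→FG adds F, G; EG→FMP adds M, P; F→GNP adds N → {E, F, G, M, N, P}.
No other minimal superkey exists.

{E}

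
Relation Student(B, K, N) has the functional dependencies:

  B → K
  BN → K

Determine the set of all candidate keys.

{B, N}

Attributes B, N never appear on any right-hand side, so every candidate key must contain {B, N}.
{B, N}⁺ = {B, K, N}, which is all of the schema, so {B, N} is the only candidate key.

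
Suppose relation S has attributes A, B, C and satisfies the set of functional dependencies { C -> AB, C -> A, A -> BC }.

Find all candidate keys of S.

(A), (C)

{A}⁺: A→BC adds B, C → {A, B, C}.
{C}⁺: C→AB adds A, B → {A, B, C}.
Any other superkey contains one of these as a subset, so there are no further candidate keys.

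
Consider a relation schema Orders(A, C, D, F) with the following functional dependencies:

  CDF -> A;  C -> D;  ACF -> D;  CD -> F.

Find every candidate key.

{C}

Attribute C never appears on the right-hand side of any dependency, so C must belong to every candidate key.
{C}⁺ = {A, C, D, F}, which is all of the schema, so {C} is the only candidate key.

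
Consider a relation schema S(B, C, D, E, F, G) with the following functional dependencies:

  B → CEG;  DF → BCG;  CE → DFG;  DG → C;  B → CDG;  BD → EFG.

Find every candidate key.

{B}; {C, E}; {D, F}; {D, E, G}

{B}⁺: B→CEG adds C, E, G; CE→DFG adds D, F → {B, C, D, E, F, G}.
{C, E}⁺: CE→DFG adds D, F, G; DF→BCG adds B → {B, C, D, E, F, G}. Minimal: {E}⁺ = {E}; {C}⁺ = {C} — none reach the full schema.
{D, F}⁺: DF→BCG adds B, C, G; BD→EFG adds E → {B, C, D, E, F, G}. Minimal: {F}⁺ = {F}; {D}⁺ = {D} — none reach the full schema.
{D, E, G}⁺: DG→C adds C; CE→DFG adds F; DF→BCG adds B → {B, C, D, E, F, G}. Minimal: {E, G}⁺ = {E, G}; {D, G}⁺ = {C, D, G}; {D, E}⁺ = {D, E} — none reach the full schema.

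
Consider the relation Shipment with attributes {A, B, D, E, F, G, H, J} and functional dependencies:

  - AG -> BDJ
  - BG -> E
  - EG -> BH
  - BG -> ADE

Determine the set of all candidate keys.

{A, F, G}⁺: AG→BDJ adds B, D, J; BG→E adds E; EG→BH adds H → {A, B, D, E, F, G, H, J}. Minimal: {F, G}⁺ = {F, G}; {A, G}⁺ = {A, B, D, E, G, H, J}; {A, F}⁺ = {A, F} — none reach the full schema.
{B, F, G}⁺: BG→E adds E; EG→BH adds H; BG→ADE adds A, D; AG→BDJ adds J → {A, B, D, E, F, G, H, J}. Minimal: {F, G}⁺ = {F, G}; {B, G}⁺ = {A, B, D, E, G, H, J}; {B, F}⁺ = {B, F} — none reach the full schema.
{E, F, G}⁺: EG→BH adds B, H; BG→ADE adds A, D; AG→BDJ adds J → {A, B, D, E, F, G, H, J}. Minimal: {F, G}⁺ = {F, G}; {E, G}⁺ = {A, B, D, E, G, H, J}; {E, F}⁺ = {E, F} — none reach the full schema.

AFG, BFG, EFG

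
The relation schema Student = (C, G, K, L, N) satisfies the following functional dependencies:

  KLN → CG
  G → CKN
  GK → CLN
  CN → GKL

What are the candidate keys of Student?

{G}⁺: G→CKN adds C, K, N; GK→CLN adds L → {C, G, K, L, N}.
{C, N}⁺: CN→GKL adds G, K, L → {C, G, K, L, N}. Minimal: {N}⁺ = {N}; {C}⁺ = {C} — none reach the full schema.
{K, L, N}⁺: KLN→CG adds C, G → {C, G, K, L, N}. Minimal: {L, N}⁺ = {L, N}; {K, N}⁺ = {K, N}; {K, L}⁺ = {K, L} — none reach the full schema.

(G), (C, N), (K, L, N)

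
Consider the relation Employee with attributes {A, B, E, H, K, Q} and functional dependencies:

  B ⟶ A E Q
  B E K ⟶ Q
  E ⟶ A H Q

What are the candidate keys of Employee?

Attributes B, K never appear on any right-hand side, so every candidate key must contain {B, K}.
{B, K}⁺ = {A, B, E, H, K, Q}, which is all of the schema, so {B, K} is the only candidate key.

(B, K)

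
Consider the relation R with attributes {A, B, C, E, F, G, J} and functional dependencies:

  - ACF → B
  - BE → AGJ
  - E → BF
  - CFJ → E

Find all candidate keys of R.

Attribute C never appears on the right-hand side of any dependency, so C must belong to every candidate key.
{C}⁺ = {C}, which is not all of the schema, so we must add further attributes.
{C, E}⁺: E→BF adds B, F; BE→AGJ adds A, G, J → {A, B, C, E, F, G, J}. Minimal: {E}⁺ = {A, B, E, F, G, J}; {C}⁺ = {C} — none reach the full schema.
{C, F, J}⁺: CFJ→E adds E; E→BF adds B; BE→AGJ adds A, G → {A, B, C, E, F, G, J}. Minimal: {F, J}⁺ = {F, J}; {C, J}⁺ = {C, J}; {C, F}⁺ = {C, F} — none reach the full schema.

{C, E}; {C, F, J}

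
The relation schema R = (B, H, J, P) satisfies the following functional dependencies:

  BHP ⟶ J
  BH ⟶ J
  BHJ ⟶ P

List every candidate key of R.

{B, H}

Attributes B, H never appear on any right-hand side, so every candidate key must contain {B, H}.
{B, H}⁺ = {B, H, J, P}, which is all of the schema, so {B, H} is the only candidate key.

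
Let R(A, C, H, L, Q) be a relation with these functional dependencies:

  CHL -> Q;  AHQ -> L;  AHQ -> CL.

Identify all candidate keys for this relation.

{A, H, Q}⁺: AHQ→L adds L; AHQ→CL adds C → {A, C, H, L, Q}.
{A, C, H, L}⁺: CHL→Q adds Q → {A, C, H, L, Q}.
Any other superkey contains one of these as a subset, so there are no further candidate keys.

(A, H, Q), (A, C, H, L)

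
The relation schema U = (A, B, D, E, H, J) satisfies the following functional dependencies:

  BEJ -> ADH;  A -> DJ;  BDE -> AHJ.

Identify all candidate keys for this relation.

{A, B, E}, {B, D, E}, {B, E, J}

Attributes B, E never appear on any right-hand side, so every candidate key must contain {B, E}.
{B, E}⁺ = {B, E}, which is not all of the schema, so we must add further attributes.
{A, B, E}⁺: A→DJ adds D, J; BDE→AHJ adds H → {A, B, D, E, H, J}. Minimal: {B, E}⁺ = {B, E}; {A, E}⁺ = {A, D, E, J}; {A, B}⁺ = {A, B, D, J} — none reach the full schema.
{B, D, E}⁺: BDE→AHJ adds A, H, J → {A, B, D, E, H, J}. Minimal: {D, E}⁺ = {D, E}; {B, E}⁺ = {B, E}; {B, D}⁺ = {B, D} — none reach the full schema.
{B, E, J}⁺: BEJ→ADH adds A, D, H → {A, B, D, E, H, J}. Minimal: {E, J}⁺ = {E, J}; {B, J}⁺ = {B, J}; {B, E}⁺ = {B, E} — none reach the full schema.
Any other superkey contains one of these as a subset, so there are no further candidate keys.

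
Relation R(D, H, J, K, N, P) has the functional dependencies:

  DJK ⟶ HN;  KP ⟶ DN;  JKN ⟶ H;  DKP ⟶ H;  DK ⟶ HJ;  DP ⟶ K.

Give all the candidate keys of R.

Attribute P never appears on the right-hand side of any dependency, so P must belong to every candidate key.
{P}⁺ = {P}, which is not all of the schema, so we must add further attributes.
{D, P}⁺: DP→K adds K; KP→DN adds N; DKP→H adds H; DK→HJ adds J → {D, H, J, K, N, P}.
{K, P}⁺: KP→DN adds D, N; DKP→H adds H; DK→HJ adds J → {D, H, J, K, N, P}.
Any other superkey contains one of these as a subset, so there are no further candidate keys.

{D, P}, {K, P}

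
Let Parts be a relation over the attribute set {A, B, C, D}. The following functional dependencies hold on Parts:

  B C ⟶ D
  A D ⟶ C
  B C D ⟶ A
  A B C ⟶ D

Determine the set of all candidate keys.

{B, C}, {A, B, D}

{B, C}⁺: BC→D adds D; BCD→A adds A → {A, B, C, D}. Minimal: {C}⁺ = {C}; {B}⁺ = {B} — none reach the full schema.
{A, B, D}⁺: AD→C adds C → {A, B, C, D}. Minimal: {B, D}⁺ = {B, D}; {A, D}⁺ = {A, C, D}; {A, B}⁺ = {A, B} — none reach the full schema.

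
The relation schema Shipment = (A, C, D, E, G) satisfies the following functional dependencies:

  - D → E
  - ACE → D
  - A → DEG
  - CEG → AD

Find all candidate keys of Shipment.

AC, CDG, CEG

Attribute C never appears on the right-hand side of any dependency, so C must belong to every candidate key.
{C}⁺ = {C}, which is not all of the schema, so we must add further attributes.
{A, C}⁺: A→DEG adds D, E, G → {A, C, D, E, G}. Minimal: {C}⁺ = {C}; {A}⁺ = {A, D, E, G} — none reach the full schema.
{C, D, G}⁺: D→E adds E; CEG→AD adds A → {A, C, D, E, G}. Minimal: {D, G}⁺ = {D, E, G}; {C, G}⁺ = {C, G}; {C, D}⁺ = {C, D, E} — none reach the full schema.
{C, E, G}⁺: CEG→AD adds A, D → {A, C, D, E, G}. Minimal: {E, G}⁺ = {E, G}; {C, G}⁺ = {C, G}; {C, E}⁺ = {C, E} — none reach the full schema.
Any other superkey contains one of these as a subset, so there are no further candidate keys.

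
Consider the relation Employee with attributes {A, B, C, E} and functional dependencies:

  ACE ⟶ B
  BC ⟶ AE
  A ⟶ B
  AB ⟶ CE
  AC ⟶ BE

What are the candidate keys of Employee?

{A}⁺: A→B adds B; AB→CE adds C, E → {A, B, C, E}.
{B, C}⁺: BC→AE adds A, E → {A, B, C, E}.

(A), (B, C)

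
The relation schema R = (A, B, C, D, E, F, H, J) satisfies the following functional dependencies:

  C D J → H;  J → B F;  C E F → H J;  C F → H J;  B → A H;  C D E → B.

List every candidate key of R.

{C, D, E, F}; {C, D, E, J}

Attributes C, D, E never appear on any right-hand side, so every candidate key must contain {C, D, E}.
{C, D, E}⁺ = {A, B, C, D, E, H}, which is not all of the schema, so we must add further attributes.
{C, D, E, F}⁺: CEF→HJ adds H, J; CDE→B adds B; B→AH adds A → {A, B, C, D, E, F, H, J}. Minimal: {D, E, F}⁺ = {D, E, F}; {C, E, F}⁺ = {A, B, C, E, F, H, J}; {C, D, F}⁺ = {A, B, C, D, F, H, J}; … — none reach the full schema.
{C, D, E, J}⁺: CDJ→H adds H; J→BF adds B, F; B→AH adds A → {A, B, C, D, E, F, H, J}. Minimal: {D, E, J}⁺ = {A, B, D, E, F, H, J}; {C, E, J}⁺ = {A, B, C, E, F, H, J}; {C, D, J}⁺ = {A, B, C, D, F, H, J}; … — none reach the full schema.
Any other superkey contains one of these as a subset, so there are no further candidate keys.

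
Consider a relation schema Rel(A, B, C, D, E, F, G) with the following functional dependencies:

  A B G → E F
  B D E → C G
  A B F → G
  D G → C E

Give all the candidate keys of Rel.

Attributes A, B, D never appear on any right-hand side, so every candidate key must contain {A, B, D}.
{A, B, D}⁺ = {A, B, D}, which is not all of the schema, so we must add further attributes.
{A, B, D, E}⁺: BDE→CG adds C, G; ABG→EF adds F → {A, B, C, D, E, F, G}.
{A, B, D, F}⁺: ABF→G adds G; DG→CE adds C, E → {A, B, C, D, E, F, G}.
{A, B, D, G}⁺: ABG→EF adds E, F; BDE→CG adds C → {A, B, C, D, E, F, G}.

ABDE, ABDF, ABDG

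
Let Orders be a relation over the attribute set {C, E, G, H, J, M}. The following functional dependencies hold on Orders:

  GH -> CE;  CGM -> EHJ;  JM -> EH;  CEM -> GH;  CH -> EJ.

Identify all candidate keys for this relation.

{C, E, M}, {C, G, M}, {C, H, M}, {C, J, M}, {G, H, M}, {G, J, M}

Attribute M never appears on the right-hand side of any dependency, so M must belong to every candidate key.
{M}⁺ = {M}, which is not all of the schema, so we must add further attributes.
{C, E, M}⁺: CEM→GH adds G, H; CH→EJ adds J → {C, E, G, H, J, M}. Minimal: {E, M}⁺ = {E, M}; {C, M}⁺ = {C, M}; {C, E}⁺ = {C, E} — none reach the full schema.
{C, G, M}⁺: CGM→EHJ adds E, H, J → {C, E, G, H, J, M}. Minimal: {G, M}⁺ = {G, M}; {C, M}⁺ = {C, M}; {C, G}⁺ = {C, G} — none reach the full schema.
{C, H, M}⁺: CH→EJ adds E, J; CEM→GH adds G → {C, E, G, H, J, M}. Minimal: {H, M}⁺ = {H, M}; {C, M}⁺ = {C, M}; {C, H}⁺ = {C, E, H, J} — none reach the full schema.
{C, J, M}⁺: JM→EH adds E, H; CEM→GH adds G → {C, E, G, H, J, M}. Minimal: {J, M}⁺ = {E, H, J, M}; {C, M}⁺ = {C, M}; {C, J}⁺ = {C, J} — none reach the full schema.
{G, H, M}⁺: GH→CE adds C, E; CGM→EHJ adds J → {C, E, G, H, J, M}. Minimal: {H, M}⁺ = {H, M}; {G, M}⁺ = {G, M}; {G, H}⁺ = {C, E, G, H, J} — none reach the full schema.
{G, J, M}⁺: JM→EH adds E, H; GH→CE adds C → {C, E, G, H, J, M}. Minimal: {J, M}⁺ = {E, H, J, M}; {G, M}⁺ = {G, M}; {G, J}⁺ = {G, J} — none reach the full schema.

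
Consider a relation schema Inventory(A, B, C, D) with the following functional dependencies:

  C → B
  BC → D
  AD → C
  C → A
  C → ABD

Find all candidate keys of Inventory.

{C}⁺: C→B adds B; BC→D adds D; C→A adds A → {A, B, C, D}.
{A, D}⁺: AD→C adds C; C→ABD adds B → {A, B, C, D}. Minimal: {D}⁺ = {D}; {A}⁺ = {A} — none reach the full schema.

(C); (A, D)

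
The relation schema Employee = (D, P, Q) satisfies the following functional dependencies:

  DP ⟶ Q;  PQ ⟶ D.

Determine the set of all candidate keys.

Attribute P never appears on the right-hand side of any dependency, so P must belong to every candidate key.
{P}⁺ = {P}, which is not all of the schema, so we must add further attributes.
{D, P}⁺: DP→Q adds Q → {D, P, Q}. Minimal: {P}⁺ = {P}; {D}⁺ = {D} — none reach the full schema.
{P, Q}⁺: PQ→D adds D → {D, P, Q}. Minimal: {Q}⁺ = {Q}; {P}⁺ = {P} — none reach the full schema.
Any other superkey contains one of these as a subset, so there are no further candidate keys.

{D, P}, {P, Q}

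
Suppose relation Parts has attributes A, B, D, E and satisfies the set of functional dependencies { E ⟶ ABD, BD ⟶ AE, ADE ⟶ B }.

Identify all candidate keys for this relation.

{E}⁺: E→ABD adds A, B, D → {A, B, D, E}.
{B, D}⁺: BD→AE adds A, E → {A, B, D, E}. Minimal: {D}⁺ = {D}; {B}⁺ = {B} — none reach the full schema.

{E}, {B, D}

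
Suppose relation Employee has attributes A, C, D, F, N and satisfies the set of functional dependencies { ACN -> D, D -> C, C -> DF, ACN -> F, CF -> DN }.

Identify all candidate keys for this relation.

{A, C}; {A, D}

Attribute A never appears on the right-hand side of any dependency, so A must belong to every candidate key.
{A}⁺ = {A}, which is not all of the schema, so we must add further attributes.
{A, C}⁺: C→DF adds D, F; CF→DN adds N → {A, C, D, F, N}. Minimal: {C}⁺ = {C, D, F, N}; {A}⁺ = {A} — none reach the full schema.
{A, D}⁺: D→C adds C; C→DF adds F; CF→DN adds N → {A, C, D, F, N}. Minimal: {D}⁺ = {C, D, F, N}; {A}⁺ = {A} — none reach the full schema.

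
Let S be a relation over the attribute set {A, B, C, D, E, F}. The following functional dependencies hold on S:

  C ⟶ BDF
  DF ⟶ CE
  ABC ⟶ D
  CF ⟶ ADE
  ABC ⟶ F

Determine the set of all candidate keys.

(C); (D, F)

{C}⁺: C→BDF adds B, D, F; DF→CE adds E; CF→ADE adds A → {A, B, C, D, E, F}.
{D, F}⁺: DF→CE adds C, E; CF→ADE adds A; C→BDF adds B → {A, B, C, D, E, F}.
Any other superkey contains one of these as a subset, so there are no further candidate keys.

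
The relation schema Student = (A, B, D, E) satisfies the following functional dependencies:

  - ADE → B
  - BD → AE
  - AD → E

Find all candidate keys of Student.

Attribute D never appears on the right-hand side of any dependency, so D must belong to every candidate key.
{D}⁺ = {D}, which is not all of the schema, so we must add further attributes.
{A, D}⁺: AD→E adds E; ADE→B adds B → {A, B, D, E}. Minimal: {D}⁺ = {D}; {A}⁺ = {A} — none reach the full schema.
{B, D}⁺: BD→AE adds A, E → {A, B, D, E}. Minimal: {D}⁺ = {D}; {B}⁺ = {B} — none reach the full schema.
Any other superkey contains one of these as a subset, so there are no further candidate keys.

{A, D}, {B, D}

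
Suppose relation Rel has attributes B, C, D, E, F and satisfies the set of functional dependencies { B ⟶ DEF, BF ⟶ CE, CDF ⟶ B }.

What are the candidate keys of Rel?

(B); (C, D, F)

{B}⁺: B→DEF adds D, E, F; BF→CE adds C → {B, C, D, E, F}.
{C, D, F}⁺: CDF→B adds B; B→DEF adds E → {B, C, D, E, F}. Minimal: {D, F}⁺ = {D, F}; {C, F}⁺ = {C, F}; {C, D}⁺ = {C, D} — none reach the full schema.
Any other superkey contains one of these as a subset, so there are no further candidate keys.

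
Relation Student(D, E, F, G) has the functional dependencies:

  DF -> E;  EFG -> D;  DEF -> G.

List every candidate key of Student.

DF, EFG

Attribute F never appears on the right-hand side of any dependency, so F must belong to every candidate key.
{F}⁺ = {F}, which is not all of the schema, so we must add further attributes.
{D, F}⁺: DF→E adds E; DEF→G adds G → {D, E, F, G}. Minimal: {F}⁺ = {F}; {D}⁺ = {D} — none reach the full schema.
{E, F, G}⁺: EFG→D adds D → {D, E, F, G}. Minimal: {F, G}⁺ = {F, G}; {E, G}⁺ = {E, G}; {E, F}⁺ = {E, F} — none reach the full schema.
Any other superkey contains one of these as a subset, so there are no further candidate keys.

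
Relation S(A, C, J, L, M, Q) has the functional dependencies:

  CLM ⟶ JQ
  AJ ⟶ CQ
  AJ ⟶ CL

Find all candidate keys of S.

{A, J, M}; {A, C, L, M}

Attributes A, M never appear on any right-hand side, so every candidate key must contain {A, M}.
{A, M}⁺ = {A, M}, which is not all of the schema, so we must add further attributes.
{A, J, M}⁺: AJ→CQ adds C, Q; AJ→CL adds L → {A, C, J, L, M, Q}.
{A, C, L, M}⁺: CLM→JQ adds J, Q → {A, C, J, L, M, Q}.
Any other superkey contains one of these as a subset, so there are no further candidate keys.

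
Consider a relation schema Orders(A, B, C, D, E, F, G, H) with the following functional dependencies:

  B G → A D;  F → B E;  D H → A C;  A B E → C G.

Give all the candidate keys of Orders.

Attributes F, H never appear on any right-hand side, so every candidate key must contain {F, H}.
{F, H}⁺ = {B, E, F, H}, which is not all of the schema, so we must add further attributes.
{A, F, H}⁺: F→BE adds B, E; ABE→CG adds C, G; BG→AD adds D → {A, B, C, D, E, F, G, H}. Minimal: {F, H}⁺ = {B, E, F, H}; {A, H}⁺ = {A, H}; {A, F}⁺ = {A, B, C, D, E, F, G} — none reach the full schema.
{D, F, H}⁺: F→BE adds B, E; DH→AC adds A, C; ABE→CG adds G → {A, B, C, D, E, F, G, H}. Minimal: {F, H}⁺ = {B, E, F, H}; {D, H}⁺ = {A, C, D, H}; {D, F}⁺ = {B, D, E, F} — none reach the full schema.
{F, G, H}⁺: F→BE adds B, E; BG→AD adds A, D; DH→AC adds C → {A, B, C, D, E, F, G, H}. Minimal: {G, H}⁺ = {G, H}; {F, H}⁺ = {B, E, F, H}; {F, G}⁺ = {A, B, C, D, E, F, G} — none reach the full schema.

{A, F, H}, {D, F, H}, {F, G, H}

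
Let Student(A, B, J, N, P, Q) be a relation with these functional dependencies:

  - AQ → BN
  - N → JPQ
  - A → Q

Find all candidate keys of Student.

{A}⁺: A→Q adds Q; AQ→BN adds B, N; N→JPQ adds J, P → {A, B, J, N, P, Q}.

A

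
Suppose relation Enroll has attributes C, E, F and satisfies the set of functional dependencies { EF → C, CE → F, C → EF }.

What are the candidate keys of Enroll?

C; EF

{C}⁺: C→EF adds E, F → {C, E, F}.
{E, F}⁺: EF→C adds C → {C, E, F}. Minimal: {F}⁺ = {F}; {E}⁺ = {E} — none reach the full schema.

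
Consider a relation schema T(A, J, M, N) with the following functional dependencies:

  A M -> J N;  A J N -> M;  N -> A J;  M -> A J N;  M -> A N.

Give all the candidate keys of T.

{M}, {N}

{M}⁺: M→AJN adds A, J, N → {A, J, M, N}.
{N}⁺: N→AJ adds A, J; AJN→M adds M → {A, J, M, N}.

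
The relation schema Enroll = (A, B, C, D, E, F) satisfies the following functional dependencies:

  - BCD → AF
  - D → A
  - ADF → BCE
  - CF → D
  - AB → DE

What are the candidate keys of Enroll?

{C, F}⁺: CF→D adds D; D→A adds A; ADF→BCE adds B, E → {A, B, C, D, E, F}. Minimal: {F}⁺ = {F}; {C}⁺ = {C} — none reach the full schema.
{D, F}⁺: D→A adds A; ADF→BCE adds B, C, E → {A, B, C, D, E, F}. Minimal: {F}⁺ = {F}; {D}⁺ = {A, D} — none reach the full schema.
{A, B, C}⁺: AB→DE adds D, E; BCD→AF adds F → {A, B, C, D, E, F}. Minimal: {B, C}⁺ = {B, C}; {A, C}⁺ = {A, C}; {A, B}⁺ = {A, B, D, E} — none reach the full schema.
{A, B, F}⁺: AB→DE adds D, E; ADF→BCE adds C → {A, B, C, D, E, F}. Minimal: {B, F}⁺ = {B, F}; {A, F}⁺ = {A, F}; {A, B}⁺ = {A, B, D, E} — none reach the full schema.
{B, C, D}⁺: BCD→AF adds A, F; ADF→BCE adds E → {A, B, C, D, E, F}. Minimal: {C, D}⁺ = {A, C, D}; {B, D}⁺ = {A, B, D, E}; {B, C}⁺ = {B, C} — none reach the full schema.
Any other superkey contains one of these as a subset, so there are no further candidate keys.

(C, F), (D, F), (A, B, C), (A, B, F), (B, C, D)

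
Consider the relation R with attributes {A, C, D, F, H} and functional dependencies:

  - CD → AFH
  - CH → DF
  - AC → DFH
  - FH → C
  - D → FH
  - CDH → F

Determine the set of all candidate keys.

{D}⁺: D→FH adds F, H; FH→C adds C; CD→AFH adds A → {A, C, D, F, H}.
{A, C}⁺: AC→DFH adds D, F, H → {A, C, D, F, H}. Minimal: {C}⁺ = {C}; {A}⁺ = {A} — none reach the full schema.
{C, H}⁺: CH→DF adds D, F; CD→AFH adds A → {A, C, D, F, H}. Minimal: {H}⁺ = {H}; {C}⁺ = {C} — none reach the full schema.
{F, H}⁺: FH→C adds C; CH→DF adds D; CD→AFH adds A → {A, C, D, F, H}. Minimal: {H}⁺ = {H}; {F}⁺ = {F} — none reach the full schema.
Any other superkey contains one of these as a subset, so there are no further candidate keys.

{D}, {A, C}, {C, H}, {F, H}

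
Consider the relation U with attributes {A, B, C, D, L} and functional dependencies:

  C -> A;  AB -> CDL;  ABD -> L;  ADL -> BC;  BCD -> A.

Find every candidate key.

{A, B}; {B, C}; {A, D, L}; {C, D, L}

{A, B}⁺: AB→CDL adds C, D, L → {A, B, C, D, L}. Minimal: {B}⁺ = {B}; {A}⁺ = {A} — none reach the full schema.
{B, C}⁺: C→A adds A; AB→CDL adds D, L → {A, B, C, D, L}. Minimal: {C}⁺ = {A, C}; {B}⁺ = {B} — none reach the full schema.
{A, D, L}⁺: ADL→BC adds B, C → {A, B, C, D, L}. Minimal: {D, L}⁺ = {D, L}; {A, L}⁺ = {A, L}; {A, D}⁺ = {A, D} — none reach the full schema.
{C, D, L}⁺: C→A adds A; ADL→BC adds B → {A, B, C, D, L}. Minimal: {D, L}⁺ = {D, L}; {C, L}⁺ = {A, C, L}; {C, D}⁺ = {A, C, D} — none reach the full schema.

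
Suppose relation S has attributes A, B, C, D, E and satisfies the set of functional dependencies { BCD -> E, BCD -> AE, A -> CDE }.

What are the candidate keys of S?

Attribute B never appears on the right-hand side of any dependency, so B must belong to every candidate key.
{B}⁺ = {B}, which is not all of the schema, so we must add further attributes.
{A, B}⁺: A→CDE adds C, D, E → {A, B, C, D, E}. Minimal: {B}⁺ = {B}; {A}⁺ = {A, C, D, E} — none reach the full schema.
{B, C, D}⁺: BCD→E adds E; BCD→AE adds A → {A, B, C, D, E}. Minimal: {C, D}⁺ = {C, D}; {B, D}⁺ = {B, D}; {B, C}⁺ = {B, C} — none reach the full schema.

(A, B), (B, C, D)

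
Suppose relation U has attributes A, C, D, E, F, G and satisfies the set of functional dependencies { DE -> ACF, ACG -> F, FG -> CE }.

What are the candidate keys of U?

(D, E, G); (D, F, G); (A, C, D, G)

{D, E, G}⁺: DE→ACF adds A, C, F → {A, C, D, E, F, G}. Minimal: {E, G}⁺ = {E, G}; {D, G}⁺ = {D, G}; {D, E}⁺ = {A, C, D, E, F} — none reach the full schema.
{D, F, G}⁺: FG→CE adds C, E; DE→ACF adds A → {A, C, D, E, F, G}. Minimal: {F, G}⁺ = {C, E, F, G}; {D, G}⁺ = {D, G}; {D, F}⁺ = {D, F} — none reach the full schema.
{A, C, D, G}⁺: ACG→F adds F; FG→CE adds E → {A, C, D, E, F, G}. Minimal: {C, D, G}⁺ = {C, D, G}; {A, D, G}⁺ = {A, D, G}; {A, C, G}⁺ = {A, C, E, F, G}; … — none reach the full schema.
Any other superkey contains one of these as a subset, so there are no further candidate keys.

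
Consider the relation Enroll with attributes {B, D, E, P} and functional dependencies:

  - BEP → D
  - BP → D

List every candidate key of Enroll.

(B, E, P)

Attributes B, E, P never appear on any right-hand side, so every candidate key must contain {B, E, P}.
{B, E, P}⁺ = {B, D, E, P}, which is all of the schema, so {B, E, P} is the only candidate key.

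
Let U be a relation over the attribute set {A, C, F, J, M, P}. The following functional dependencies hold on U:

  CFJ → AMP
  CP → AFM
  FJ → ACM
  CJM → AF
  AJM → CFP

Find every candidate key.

FJ, AJM, CJM, CJP

Attribute J never appears on the right-hand side of any dependency, so J must belong to every candidate key.
{J}⁺ = {J}, which is not all of the schema, so we must add further attributes.
{F, J}⁺: FJ→ACM adds A, C, M; AJM→CFP adds P → {A, C, F, J, M, P}. Minimal: {J}⁺ = {J}; {F}⁺ = {F} — none reach the full schema.
{A, J, M}⁺: AJM→CFP adds C, F, P → {A, C, F, J, M, P}. Minimal: {J, M}⁺ = {J, M}; {A, M}⁺ = {A, M}; {A, J}⁺ = {A, J} — none reach the full schema.
{C, J, M}⁺: CJM→AF adds A, F; AJM→CFP adds P → {A, C, F, J, M, P}. Minimal: {J, M}⁺ = {J, M}; {C, M}⁺ = {C, M}; {C, J}⁺ = {C, J} — none reach the full schema.
{C, J, P}⁺: CP→AFM adds A, F, M → {A, C, F, J, M, P}. Minimal: {J, P}⁺ = {J, P}; {C, P}⁺ = {A, C, F, M, P}; {C, J}⁺ = {C, J} — none reach the full schema.
Any other superkey contains one of these as a subset, so there are no further candidate keys.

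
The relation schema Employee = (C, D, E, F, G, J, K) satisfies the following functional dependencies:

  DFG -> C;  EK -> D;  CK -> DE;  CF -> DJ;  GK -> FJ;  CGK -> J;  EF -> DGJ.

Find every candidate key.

CFK, CGK, DGK, EFK, EGK

Attribute K never appears on the right-hand side of any dependency, so K must belong to every candidate key.
{K}⁺ = {K}, which is not all of the schema, so we must add further attributes.
{C, F, K}⁺: CK→DE adds D, E; CF→DJ adds J; EF→DGJ adds G → {C, D, E, F, G, J, K}.
{C, G, K}⁺: CK→DE adds D, E; GK→FJ adds F, J → {C, D, E, F, G, J, K}.
{D, G, K}⁺: GK→FJ adds F, J; DFG→C adds C; CK→DE adds E → {C, D, E, F, G, J, K}.
{E, F, K}⁺: EK→D adds D; EF→DGJ adds G, J; DFG→C adds C → {C, D, E, F, G, J, K}.
{E, G, K}⁺: EK→D adds D; GK→FJ adds F, J; DFG→C adds C → {C, D, E, F, G, J, K}.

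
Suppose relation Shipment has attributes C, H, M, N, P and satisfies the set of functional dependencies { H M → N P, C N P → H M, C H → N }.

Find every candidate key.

Attribute C never appears on the right-hand side of any dependency, so C must belong to every candidate key.
{C}⁺ = {C}, which is not all of the schema, so we must add further attributes.
{C, H, M}⁺: HM→NP adds N, P → {C, H, M, N, P}. Minimal: {H, M}⁺ = {H, M, N, P}; {C, M}⁺ = {C, M}; {C, H}⁺ = {C, H, N} — none reach the full schema.
{C, H, P}⁺: CH→N adds N; CNP→HM adds M → {C, H, M, N, P}. Minimal: {H, P}⁺ = {H, P}; {C, P}⁺ = {C, P}; {C, H}⁺ = {C, H, N} — none reach the full schema.
{C, N, P}⁺: CNP→HM adds H, M → {C, H, M, N, P}. Minimal: {N, P}⁺ = {N, P}; {C, P}⁺ = {C, P}; {C, N}⁺ = {C, N} — none reach the full schema.
Any other superkey contains one of these as a subset, so there are no further candidate keys.

CHM, CHP, CNP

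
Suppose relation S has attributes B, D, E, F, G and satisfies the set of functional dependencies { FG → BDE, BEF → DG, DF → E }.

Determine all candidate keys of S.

Attribute F never appears on the right-hand side of any dependency, so F must belong to every candidate key.
{F}⁺ = {F}, which is not all of the schema, so we must add further attributes.
{F, G}⁺: FG→BDE adds B, D, E → {B, D, E, F, G}. Minimal: {G}⁺ = {G}; {F}⁺ = {F} — none reach the full schema.
{B, D, F}⁺: DF→E adds E; BEF→DG adds G → {B, D, E, F, G}. Minimal: {D, F}⁺ = {D, E, F}; {B, F}⁺ = {B, F}; {B, D}⁺ = {B, D} — none reach the full schema.
{B, E, F}⁺: BEF→DG adds D, G → {B, D, E, F, G}. Minimal: {E, F}⁺ = {E, F}; {B, F}⁺ = {B, F}; {B, E}⁺ = {B, E} — none reach the full schema.

FG, BDF, BEF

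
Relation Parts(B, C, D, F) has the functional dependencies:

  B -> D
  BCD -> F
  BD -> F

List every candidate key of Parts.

{B, C}⁺: B→D adds D; BCD→F adds F → {B, C, D, F}. Minimal: {C}⁺ = {C}; {B}⁺ = {B, D, F} — none reach the full schema.
No other minimal superkey exists.

BC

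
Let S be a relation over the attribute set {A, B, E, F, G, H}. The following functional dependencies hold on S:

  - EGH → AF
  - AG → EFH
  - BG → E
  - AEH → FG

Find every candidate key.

ABG; BGH; ABEH

Attribute B never appears on the right-hand side of any dependency, so B must belong to every candidate key.
{B}⁺ = {B}, which is not all of the schema, so we must add further attributes.
{A, B, G}⁺: AG→EFH adds E, F, H → {A, B, E, F, G, H}. Minimal: {B, G}⁺ = {B, E, G}; {A, G}⁺ = {A, E, F, G, H}; {A, B}⁺ = {A, B} — none reach the full schema.
{B, G, H}⁺: BG→E adds E; EGH→AF adds A, F → {A, B, E, F, G, H}. Minimal: {G, H}⁺ = {G, H}; {B, H}⁺ = {B, H}; {B, G}⁺ = {B, E, G} — none reach the full schema.
{A, B, E, H}⁺: AEH→FG adds F, G → {A, B, E, F, G, H}. Minimal: {B, E, H}⁺ = {B, E, H}; {A, E, H}⁺ = {A, E, F, G, H}; {A, B, H}⁺ = {A, B, H}; … — none reach the full schema.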